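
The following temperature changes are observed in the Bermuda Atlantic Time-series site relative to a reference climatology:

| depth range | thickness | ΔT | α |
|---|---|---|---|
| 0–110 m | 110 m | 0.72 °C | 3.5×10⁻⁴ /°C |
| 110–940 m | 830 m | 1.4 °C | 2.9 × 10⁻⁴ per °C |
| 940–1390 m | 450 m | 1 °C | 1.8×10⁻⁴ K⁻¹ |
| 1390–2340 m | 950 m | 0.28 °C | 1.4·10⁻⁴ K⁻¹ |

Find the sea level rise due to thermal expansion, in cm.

48.3 cm

Layer 1: 110 × 3.5×10⁻⁴ × 0.72 = 0.02772 m
2.9×10⁻⁴ × 830 × 1.4 = 0.33698 m
Layer 3: 1 × 1.8×10⁻⁴ × 450 = 0.08100 m
Layer 4: 1.4×10⁻⁴ × 950 × 0.28 = 0.03724 m
Δh = 0.02772 + 0.33698 + 0.08100 + 0.03724 = 0.48294 m ≈ 48.3 cm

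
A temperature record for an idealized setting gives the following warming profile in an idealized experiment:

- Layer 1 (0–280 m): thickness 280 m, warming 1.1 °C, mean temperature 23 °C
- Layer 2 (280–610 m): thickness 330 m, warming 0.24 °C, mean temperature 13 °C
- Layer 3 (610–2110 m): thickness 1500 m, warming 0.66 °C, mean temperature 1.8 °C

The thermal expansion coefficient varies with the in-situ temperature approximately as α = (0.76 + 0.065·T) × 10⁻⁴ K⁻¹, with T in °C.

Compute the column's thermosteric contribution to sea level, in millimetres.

169 mm of thermosteric rise

Layer 1: α = (0.76 + 0.065×23)×10⁻⁴ = 2.255×10⁻⁴ K⁻¹
Layer 2: α = (0.76 + 0.065×13)×10⁻⁴ = 1.605×10⁻⁴ K⁻¹
Layer 3: α = (0.76 + 0.065×1.8)×10⁻⁴ = 0.877×10⁻⁴ K⁻¹
2.255×10⁻⁴ × 1.1 × 280 = 0.069454 m
280–610 m: 1.605×10⁻⁴ × 0.24 × 330 = 0.0127116 m
0.66 × 1500 × 0.877×10⁻⁴ = 0.086823 m
Δh = 0.069454 + 0.0127116 + 0.086823 = 0.1689886 m ≈ 169 mm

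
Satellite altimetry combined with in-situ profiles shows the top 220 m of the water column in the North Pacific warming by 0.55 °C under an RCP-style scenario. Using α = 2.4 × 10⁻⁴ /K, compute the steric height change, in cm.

Δh = αΔT·H = 2.4×10⁻⁴ × 0.55 × 220 = 0.02904 m

Δh = 2.90 cm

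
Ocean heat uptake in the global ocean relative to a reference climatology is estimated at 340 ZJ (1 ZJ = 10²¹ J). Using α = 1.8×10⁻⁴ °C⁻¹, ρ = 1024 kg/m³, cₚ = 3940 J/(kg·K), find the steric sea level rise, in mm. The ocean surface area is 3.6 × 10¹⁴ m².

Per unit area: Q = 340×10²¹ / (3.6×10¹⁴) ≈ 9.444×10⁸ J/m²
Δh = αQ/(ρcₚ) = 1.8×10⁻⁴ × 9.444×10⁸ / (1024 × 3940) ≈ 0.042134 m

42.1 mm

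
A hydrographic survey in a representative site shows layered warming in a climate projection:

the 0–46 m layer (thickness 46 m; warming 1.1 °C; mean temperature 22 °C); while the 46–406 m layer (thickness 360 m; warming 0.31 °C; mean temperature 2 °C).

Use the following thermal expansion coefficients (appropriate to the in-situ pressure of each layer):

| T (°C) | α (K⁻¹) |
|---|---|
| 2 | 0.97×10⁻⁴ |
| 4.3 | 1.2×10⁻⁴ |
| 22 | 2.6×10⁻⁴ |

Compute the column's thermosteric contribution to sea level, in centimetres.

Layer 1 at 22 °C → α = 2.6×10⁻⁴ K⁻¹
Layer 2 at 2 °C → α = 0.97×10⁻⁴ K⁻¹
1.1 × 46 × 2.6×10⁻⁴ = 0.013156 m
46–406 m: 0.97×10⁻⁴ × 360 × 0.31 = 0.0108252 m
Δh = 0.013156 + 0.0108252 = 0.0239812 m ≈ 2.40 cm

Δh = 2.40 cm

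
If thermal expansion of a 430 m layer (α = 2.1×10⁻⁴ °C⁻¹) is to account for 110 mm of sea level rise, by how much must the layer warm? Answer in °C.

ΔT = Δh/(αH) = 0.11 / (2.1×10⁻⁴ × 430) ≈ 1.218 °C

1.2 °C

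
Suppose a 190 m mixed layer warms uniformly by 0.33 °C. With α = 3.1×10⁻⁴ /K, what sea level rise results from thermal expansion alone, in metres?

Δh = 0.0194 m

Δh = αΔT·H = 3.1×10⁻⁴ × 0.33 × 190 = 0.019437 m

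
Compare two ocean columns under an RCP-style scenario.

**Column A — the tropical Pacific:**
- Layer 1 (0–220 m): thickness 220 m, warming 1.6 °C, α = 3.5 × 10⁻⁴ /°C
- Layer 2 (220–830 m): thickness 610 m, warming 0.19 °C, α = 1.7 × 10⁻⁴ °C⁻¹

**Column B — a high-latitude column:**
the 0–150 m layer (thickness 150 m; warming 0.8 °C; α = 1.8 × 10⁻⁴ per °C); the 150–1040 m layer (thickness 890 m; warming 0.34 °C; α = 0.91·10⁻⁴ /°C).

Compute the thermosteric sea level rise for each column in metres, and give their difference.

A 0–220 m: 1.6 × 220 × 3.5×10⁻⁴ = 0.12320 m
A Layer 2: 1.7×10⁻⁴ × 0.19 × 610 = 0.019703 m
A total: 0.142903 m
B 0–150 m: 0.8 × 150 × 1.8×10⁻⁴ = 0.02160 m
B 150–1040 m: 890 × 0.91×10⁻⁴ × 0.34 = 0.0275366 m
B total: 0.0491366 m
Difference: 0.142903 − 0.0491366 = 0.0937664 m

A: 0.143 m; B: 0.0491 m; difference 0.0938 m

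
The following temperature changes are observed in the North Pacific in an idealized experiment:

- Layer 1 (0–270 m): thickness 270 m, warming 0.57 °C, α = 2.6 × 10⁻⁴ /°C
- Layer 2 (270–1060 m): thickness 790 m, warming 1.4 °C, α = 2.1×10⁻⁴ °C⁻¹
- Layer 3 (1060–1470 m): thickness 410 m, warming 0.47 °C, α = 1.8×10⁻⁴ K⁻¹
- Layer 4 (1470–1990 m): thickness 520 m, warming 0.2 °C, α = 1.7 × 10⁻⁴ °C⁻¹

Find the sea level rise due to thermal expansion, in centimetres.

Δh = 32.5 cm

Layer 1: 270 × 2.6×10⁻⁴ × 0.57 = 0.040014 m
2.1×10⁻⁴ × 1.4 × 790 = 0.23226 m
1060–1470 m: 1.8×10⁻⁴ × 410 × 0.47 = 0.034686 m
1470–1990 m: 1.7×10⁻⁴ × 520 × 0.2 = 0.01768 m
Δh = 0.040014 + 0.23226 + 0.034686 + 0.01768 = 0.32464 m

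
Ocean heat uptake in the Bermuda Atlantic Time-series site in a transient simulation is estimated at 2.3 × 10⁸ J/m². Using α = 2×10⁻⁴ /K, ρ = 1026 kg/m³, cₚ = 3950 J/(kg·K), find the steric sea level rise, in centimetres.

Δh = αQ/(ρcₚ) = 2×10⁻⁴ × 2.3×10⁸ / (1026 × 3950) ≈ 0.01135 m

Δh = 1.1 cm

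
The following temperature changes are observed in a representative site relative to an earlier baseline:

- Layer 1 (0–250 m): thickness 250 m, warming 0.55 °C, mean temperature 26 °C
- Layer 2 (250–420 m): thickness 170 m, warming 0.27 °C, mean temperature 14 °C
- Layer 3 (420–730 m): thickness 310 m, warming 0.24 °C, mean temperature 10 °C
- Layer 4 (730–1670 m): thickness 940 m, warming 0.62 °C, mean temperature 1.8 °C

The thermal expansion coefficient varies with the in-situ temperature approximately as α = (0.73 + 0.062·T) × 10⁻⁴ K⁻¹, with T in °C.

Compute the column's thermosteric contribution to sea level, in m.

Δh = 0.0986 m

Layer 1: α = (0.73 + 0.062×26)×10⁻⁴ = 2.342×10⁻⁴ K⁻¹
Layer 2: α = (0.73 + 0.062×14)×10⁻⁴ = 1.598×10⁻⁴ K⁻¹
Layer 3: α = (0.73 + 0.062×10)×10⁻⁴ = 1.35×10⁻⁴ K⁻¹
Layer 4: α = (0.73 + 0.062×1.8)×10⁻⁴ = 0.8416×10⁻⁴ K⁻¹
0–250 m: 2.342×10⁻⁴ × 0.55 × 250 = 0.0322025 m
0.27 × 1.598×10⁻⁴ × 170 = 0.00733482 m
Layer 3: 0.24 × 1.35×10⁻⁴ × 310 = 0.010044 m
Layer 4: 0.62 × 0.8416×10⁻⁴ × 940 = 0.049048448 m
Δh = 0.0322025 + 0.00733482 + 0.010044 + 0.049048448 = 0.098629768 m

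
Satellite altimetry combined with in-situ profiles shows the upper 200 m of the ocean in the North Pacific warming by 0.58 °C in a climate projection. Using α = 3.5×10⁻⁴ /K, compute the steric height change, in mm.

Δh = αΔT·H = 3.5×10⁻⁴ × 0.58 × 200 = 0.04060 m

40.6 mm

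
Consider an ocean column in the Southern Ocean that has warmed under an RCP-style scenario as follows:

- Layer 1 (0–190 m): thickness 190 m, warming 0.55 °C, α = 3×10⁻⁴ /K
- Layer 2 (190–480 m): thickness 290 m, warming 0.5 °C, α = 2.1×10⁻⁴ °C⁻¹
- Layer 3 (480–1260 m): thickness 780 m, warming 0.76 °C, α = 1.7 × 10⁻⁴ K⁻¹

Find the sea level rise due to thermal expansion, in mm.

Layer 1: 0.55 × 190 × 3×10⁻⁴ = 0.03135 m
Layer 2: 290 × 0.5 × 2.1×10⁻⁴ = 0.03045 m
Layer 3: 1.7×10⁻⁴ × 0.76 × 780 = 0.100776 m
Δh = 0.03135 + 0.03045 + 0.100776 = 0.162576 m

160 mm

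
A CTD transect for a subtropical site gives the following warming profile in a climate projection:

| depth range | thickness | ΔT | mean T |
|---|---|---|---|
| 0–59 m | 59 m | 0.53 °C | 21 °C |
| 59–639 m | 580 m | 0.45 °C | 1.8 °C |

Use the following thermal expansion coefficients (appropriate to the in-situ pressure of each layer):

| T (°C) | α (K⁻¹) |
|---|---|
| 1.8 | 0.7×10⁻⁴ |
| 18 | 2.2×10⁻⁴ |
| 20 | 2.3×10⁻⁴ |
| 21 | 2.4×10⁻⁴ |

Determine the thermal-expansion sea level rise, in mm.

Layer 1 at 21 °C → α = 2.4×10⁻⁴ K⁻¹
Layer 2 at 1.8 °C → α = 0.7×10⁻⁴ K⁻¹
2.4×10⁻⁴ × 59 × 0.53 = 0.0075048 m
Layer 2: 0.45 × 0.7×10⁻⁴ × 580 = 0.01827 m
Δh = 0.0075048 + 0.01827 = 0.0257748 m

about 26 mm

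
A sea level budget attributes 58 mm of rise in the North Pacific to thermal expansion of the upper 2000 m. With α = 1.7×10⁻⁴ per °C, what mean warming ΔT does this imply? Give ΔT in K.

ΔT = Δh/(αH) = 0.058 / (1.7×10⁻⁴ × 2000) ≈ 0.1706 K

0.171 K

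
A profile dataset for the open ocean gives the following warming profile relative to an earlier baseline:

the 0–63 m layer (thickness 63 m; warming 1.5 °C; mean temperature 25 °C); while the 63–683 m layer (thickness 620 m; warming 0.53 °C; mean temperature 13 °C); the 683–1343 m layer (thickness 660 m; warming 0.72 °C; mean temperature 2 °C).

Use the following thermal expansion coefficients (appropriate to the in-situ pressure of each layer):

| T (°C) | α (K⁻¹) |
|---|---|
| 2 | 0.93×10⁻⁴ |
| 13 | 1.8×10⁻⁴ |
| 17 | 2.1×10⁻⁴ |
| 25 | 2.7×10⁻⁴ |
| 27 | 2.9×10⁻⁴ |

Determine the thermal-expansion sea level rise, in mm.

Layer 1 at 25 °C → α = 2.7×10⁻⁴ K⁻¹
Layer 2 at 13 °C → α = 1.8×10⁻⁴ K⁻¹
Layer 3 at 2 °C → α = 0.93×10⁻⁴ K⁻¹
Layer 1: 1.5 × 2.7×10⁻⁴ × 63 = 0.025515 m
620 × 0.53 × 1.8×10⁻⁴ = 0.059148 m
Layer 3: 660 × 0.72 × 0.93×10⁻⁴ = 0.0441936 m
Δh = 0.025515 + 0.059148 + 0.0441936 = 0.1288566 m

129 mm of thermosteric rise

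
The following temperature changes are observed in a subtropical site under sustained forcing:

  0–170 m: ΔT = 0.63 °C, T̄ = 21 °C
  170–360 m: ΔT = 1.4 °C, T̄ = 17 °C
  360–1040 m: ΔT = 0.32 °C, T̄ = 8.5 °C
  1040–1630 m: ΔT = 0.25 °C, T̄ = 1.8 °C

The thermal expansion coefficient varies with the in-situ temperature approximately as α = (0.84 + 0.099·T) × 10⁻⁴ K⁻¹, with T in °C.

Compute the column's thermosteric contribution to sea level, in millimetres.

Layer 1: α = (0.84 + 0.099×21)×10⁻⁴ = 2.919×10⁻⁴ K⁻¹
Layer 2: α = (0.84 + 0.099×17)×10⁻⁴ = 2.523×10⁻⁴ K⁻¹
Layer 3: α = (0.84 + 0.099×8.5)×10⁻⁴ = 1.6815×10⁻⁴ K⁻¹
Layer 4: α = (0.84 + 0.099×1.8)×10⁻⁴ = 1.0182×10⁻⁴ K⁻¹
0.63 × 2.919×10⁻⁴ × 170 = 0.03126249 m
2.523×10⁻⁴ × 1.4 × 190 = 0.0671118 m
360–1040 m: 680 × 1.6815×10⁻⁴ × 0.32 = 0.03658944 m
1040–1630 m: 1.0182×10⁻⁴ × 0.25 × 590 = 0.01501845 m
Δh = 0.03126249 + 0.0671118 + 0.03658944 + 0.01501845 = 0.14998218 m

about 150 mm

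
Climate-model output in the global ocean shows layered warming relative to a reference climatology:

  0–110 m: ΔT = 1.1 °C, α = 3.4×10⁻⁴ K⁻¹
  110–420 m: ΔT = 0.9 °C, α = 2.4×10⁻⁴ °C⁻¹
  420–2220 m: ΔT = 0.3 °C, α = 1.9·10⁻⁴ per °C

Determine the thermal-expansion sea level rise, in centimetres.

Δh = 21 cm

Layer 1: 3.4×10⁻⁴ × 110 × 1.1 = 0.04114 m
310 × 2.4×10⁻⁴ × 0.9 = 0.06696 m
420–2220 m: 1800 × 0.3 × 1.9×10⁻⁴ = 0.10260 m
Δh = 0.04114 + 0.06696 + 0.10260 = 0.21070 m ≈ 21 cm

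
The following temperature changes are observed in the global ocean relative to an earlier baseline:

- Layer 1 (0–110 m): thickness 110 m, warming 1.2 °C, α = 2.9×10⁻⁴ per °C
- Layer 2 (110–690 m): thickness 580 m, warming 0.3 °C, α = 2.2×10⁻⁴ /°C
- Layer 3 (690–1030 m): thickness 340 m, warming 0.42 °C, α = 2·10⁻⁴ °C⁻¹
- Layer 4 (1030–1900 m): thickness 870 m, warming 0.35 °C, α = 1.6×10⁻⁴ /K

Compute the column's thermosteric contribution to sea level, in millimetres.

1.2 × 2.9×10⁻⁴ × 110 = 0.03828 m
110–690 m: 2.2×10⁻⁴ × 0.3 × 580 = 0.03828 m
340 × 0.42 × 2×10⁻⁴ = 0.02856 m
870 × 0.35 × 1.6×10⁻⁴ = 0.04872 m
Δh = 0.03828 + 0.03828 + 0.02856 + 0.04872 = 0.15384 m ≈ 150 mm

Δh = 150 mm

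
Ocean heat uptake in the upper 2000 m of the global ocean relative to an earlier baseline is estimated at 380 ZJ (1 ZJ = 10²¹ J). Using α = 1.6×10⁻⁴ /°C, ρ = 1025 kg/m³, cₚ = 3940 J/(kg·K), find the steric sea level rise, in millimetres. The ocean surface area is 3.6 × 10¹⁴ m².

Δh ≈ 41.8 mm

Per unit area: Q = 380×10²¹ / (3.6×10¹⁴) ≈ 1.056×10⁹ J/m²
Δh = αQ/(ρcₚ) = 1.6×10⁻⁴ × 1.056×10⁹ / (1025 × 3940) ≈ 0.041837 m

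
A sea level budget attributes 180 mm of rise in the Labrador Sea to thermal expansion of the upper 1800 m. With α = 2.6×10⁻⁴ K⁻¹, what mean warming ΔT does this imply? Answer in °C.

ΔT = Δh/(αH) = 0.18 / (2.6×10⁻⁴ × 1800) ≈ 0.3846 °C

ΔT ≈ 0.385 °C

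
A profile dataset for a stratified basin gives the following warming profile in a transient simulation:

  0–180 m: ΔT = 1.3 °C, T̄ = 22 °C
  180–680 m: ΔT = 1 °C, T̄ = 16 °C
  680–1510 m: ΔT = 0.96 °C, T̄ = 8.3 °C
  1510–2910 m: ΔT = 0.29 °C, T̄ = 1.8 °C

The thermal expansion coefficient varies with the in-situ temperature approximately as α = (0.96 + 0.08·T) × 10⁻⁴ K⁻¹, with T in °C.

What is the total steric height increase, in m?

Layer 1: α = (0.96 + 0.08×22)×10⁻⁴ = 2.72×10⁻⁴ K⁻¹
Layer 2: α = (0.96 + 0.08×16)×10⁻⁴ = 2.24×10⁻⁴ K⁻¹
Layer 3: α = (0.96 + 0.08×8.3)×10⁻⁴ = 1.624×10⁻⁴ K⁻¹
Layer 4: α = (0.96 + 0.08×1.8)×10⁻⁴ = 1.104×10⁻⁴ K⁻¹
1.3 × 2.72×10⁻⁴ × 180 = 0.063648 m
Layer 2: 2.24×10⁻⁴ × 1 × 500 = 0.11200 m
Layer 3: 0.96 × 1.624×10⁻⁴ × 830 = 0.12940032 m
Layer 4: 0.29 × 1.104×10⁻⁴ × 1400 = 0.0448224 m
Δh = 0.063648 + 0.11200 + 0.12940032 + 0.0448224 = 0.34987072 m

0.350 m of thermosteric rise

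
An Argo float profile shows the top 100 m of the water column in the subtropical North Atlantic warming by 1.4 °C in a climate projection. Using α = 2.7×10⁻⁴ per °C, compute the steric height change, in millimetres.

37.8 mm

Δh = αΔT·H = 2.7×10⁻⁴ × 1.4 × 100 = 0.03780 m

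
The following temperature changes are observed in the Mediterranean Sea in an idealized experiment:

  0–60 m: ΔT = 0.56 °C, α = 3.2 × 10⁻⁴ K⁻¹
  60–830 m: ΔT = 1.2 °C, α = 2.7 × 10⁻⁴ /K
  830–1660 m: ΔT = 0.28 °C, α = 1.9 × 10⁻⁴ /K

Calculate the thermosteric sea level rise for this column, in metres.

0.30 m of thermosteric rise

0–60 m: 60 × 3.2×10⁻⁴ × 0.56 = 0.010752 m
Layer 2: 1.2 × 770 × 2.7×10⁻⁴ = 0.24948 m
Layer 3: 830 × 1.9×10⁻⁴ × 0.28 = 0.044156 m
Δh = 0.010752 + 0.24948 + 0.044156 = 0.304388 m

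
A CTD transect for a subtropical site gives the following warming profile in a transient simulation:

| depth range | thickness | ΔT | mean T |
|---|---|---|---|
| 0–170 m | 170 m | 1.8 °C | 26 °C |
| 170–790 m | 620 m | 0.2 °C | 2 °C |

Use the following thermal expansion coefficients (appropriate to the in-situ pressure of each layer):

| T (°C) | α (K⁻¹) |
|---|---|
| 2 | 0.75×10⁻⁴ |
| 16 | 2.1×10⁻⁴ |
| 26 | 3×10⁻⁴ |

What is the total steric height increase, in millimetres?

Layer 1 at 26 °C → α = 3×10⁻⁴ K⁻¹
Layer 2 at 2 °C → α = 0.75×10⁻⁴ K⁻¹
1.8 × 3×10⁻⁴ × 170 = 0.09180 m
Layer 2: 0.2 × 0.75×10⁻⁴ × 620 = 0.00930 m
Δh = 0.09180 + 0.00930 = 0.10110 m

Δh = 101 mm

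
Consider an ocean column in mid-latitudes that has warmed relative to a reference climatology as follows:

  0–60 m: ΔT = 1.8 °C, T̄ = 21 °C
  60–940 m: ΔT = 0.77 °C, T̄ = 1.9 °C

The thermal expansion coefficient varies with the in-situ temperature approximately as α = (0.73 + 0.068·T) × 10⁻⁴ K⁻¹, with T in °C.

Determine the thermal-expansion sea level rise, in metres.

Layer 1: α = (0.73 + 0.068×21)×10⁻⁴ = 2.158×10⁻⁴ K⁻¹
Layer 2: α = (0.73 + 0.068×1.9)×10⁻⁴ = 0.8592×10⁻⁴ K⁻¹
Layer 1: 2.158×10⁻⁴ × 1.8 × 60 = 0.0233064 m
60–940 m: 0.8592×10⁻⁴ × 0.77 × 880 = 0.058219392 m
Δh = 0.0233064 + 0.058219392 = 0.081525792 m

0.082 m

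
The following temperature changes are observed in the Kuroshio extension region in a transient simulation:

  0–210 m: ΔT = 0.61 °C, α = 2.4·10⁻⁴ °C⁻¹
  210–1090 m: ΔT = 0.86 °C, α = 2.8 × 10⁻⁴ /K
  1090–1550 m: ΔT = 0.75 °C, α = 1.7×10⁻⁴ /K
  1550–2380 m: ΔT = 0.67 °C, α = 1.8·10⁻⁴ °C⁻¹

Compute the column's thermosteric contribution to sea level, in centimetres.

about 40.1 cm

0–210 m: 210 × 0.61 × 2.4×10⁻⁴ = 0.030744 m
210–1090 m: 2.8×10⁻⁴ × 880 × 0.86 = 0.211904 m
1.7×10⁻⁴ × 0.75 × 460 = 0.05865 m
1550–2380 m: 0.67 × 1.8×10⁻⁴ × 830 = 0.100098 m
Δh = 0.030744 + 0.211904 + 0.05865 + 0.100098 = 0.401396 m ≈ 40.1 cm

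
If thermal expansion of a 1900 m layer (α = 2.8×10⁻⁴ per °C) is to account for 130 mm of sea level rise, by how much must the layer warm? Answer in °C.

about 0.24 °C

ΔT = Δh/(αH) = 0.13 / (2.8×10⁻⁴ × 1900) ≈ 0.2444 °C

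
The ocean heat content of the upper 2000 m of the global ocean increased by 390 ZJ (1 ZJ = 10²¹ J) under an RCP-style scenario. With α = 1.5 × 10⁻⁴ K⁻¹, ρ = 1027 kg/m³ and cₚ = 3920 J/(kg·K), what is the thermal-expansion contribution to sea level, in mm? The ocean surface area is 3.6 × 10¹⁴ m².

Δh = 40.4 mm

Per unit area: Q = 390×10²¹ / (3.6×10¹⁴) ≈ 1.083×10⁹ J/m²
Δh = αQ/(ρcₚ) = 1.5×10⁻⁴ × 1.083×10⁹ / (1027 × 3920) ≈ 0.040352 m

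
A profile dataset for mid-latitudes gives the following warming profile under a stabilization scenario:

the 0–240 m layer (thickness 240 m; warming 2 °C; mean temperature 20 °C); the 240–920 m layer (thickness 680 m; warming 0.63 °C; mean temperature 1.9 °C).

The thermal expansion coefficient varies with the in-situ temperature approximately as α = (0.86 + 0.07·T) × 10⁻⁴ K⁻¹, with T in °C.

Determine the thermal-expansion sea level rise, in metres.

about 0.15 m

Layer 1: α = (0.86 + 0.07×20)×10⁻⁴ = 2.26×10⁻⁴ K⁻¹
Layer 2: α = (0.86 + 0.07×1.9)×10⁻⁴ = 0.993×10⁻⁴ K⁻¹
Layer 1: 2 × 240 × 2.26×10⁻⁴ = 0.10848 m
Layer 2: 0.993×10⁻⁴ × 680 × 0.63 = 0.04254012 m
Δh = 0.10848 + 0.04254012 = 0.15102012 m ≈ 0.15 m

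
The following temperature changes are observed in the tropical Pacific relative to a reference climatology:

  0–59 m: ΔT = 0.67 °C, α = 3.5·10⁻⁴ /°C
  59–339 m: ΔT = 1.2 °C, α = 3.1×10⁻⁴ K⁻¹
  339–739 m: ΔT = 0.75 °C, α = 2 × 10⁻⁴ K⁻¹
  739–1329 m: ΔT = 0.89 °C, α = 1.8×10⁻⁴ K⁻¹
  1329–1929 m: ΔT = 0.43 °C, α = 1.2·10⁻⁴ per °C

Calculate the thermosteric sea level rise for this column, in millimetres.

303 mm of thermosteric rise

Layer 1: 0.67 × 3.5×10⁻⁴ × 59 = 0.0138355 m
59–339 m: 280 × 3.1×10⁻⁴ × 1.2 = 0.10416 m
2×10⁻⁴ × 0.75 × 400 = 0.06000 m
739–1329 m: 0.89 × 1.8×10⁻⁴ × 590 = 0.094518 m
1329–1929 m: 600 × 1.2×10⁻⁴ × 0.43 = 0.03096 m
Δh = 0.0138355 + 0.10416 + 0.06000 + 0.094518 + 0.03096 = 0.3034735 m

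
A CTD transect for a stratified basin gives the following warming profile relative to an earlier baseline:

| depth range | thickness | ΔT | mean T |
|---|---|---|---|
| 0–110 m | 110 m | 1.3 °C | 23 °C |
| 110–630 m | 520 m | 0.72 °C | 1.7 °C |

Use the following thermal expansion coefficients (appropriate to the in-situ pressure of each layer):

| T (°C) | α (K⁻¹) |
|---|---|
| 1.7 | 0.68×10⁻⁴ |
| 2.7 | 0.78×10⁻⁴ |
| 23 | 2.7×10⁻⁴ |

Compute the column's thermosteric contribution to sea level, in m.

0.064 m

Layer 1 at 23 °C → α = 2.7×10⁻⁴ K⁻¹
Layer 2 at 1.7 °C → α = 0.68×10⁻⁴ K⁻¹
1.3 × 110 × 2.7×10⁻⁴ = 0.03861 m
0.72 × 0.68×10⁻⁴ × 520 = 0.0254592 m
Δh = 0.03861 + 0.0254592 = 0.0640692 m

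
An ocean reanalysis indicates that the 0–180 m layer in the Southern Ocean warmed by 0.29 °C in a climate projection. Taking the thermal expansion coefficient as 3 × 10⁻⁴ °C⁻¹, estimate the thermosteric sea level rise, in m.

Δh = αΔT·H = 3×10⁻⁴ × 0.29 × 180 = 0.01566 m

0.016 m of thermosteric rise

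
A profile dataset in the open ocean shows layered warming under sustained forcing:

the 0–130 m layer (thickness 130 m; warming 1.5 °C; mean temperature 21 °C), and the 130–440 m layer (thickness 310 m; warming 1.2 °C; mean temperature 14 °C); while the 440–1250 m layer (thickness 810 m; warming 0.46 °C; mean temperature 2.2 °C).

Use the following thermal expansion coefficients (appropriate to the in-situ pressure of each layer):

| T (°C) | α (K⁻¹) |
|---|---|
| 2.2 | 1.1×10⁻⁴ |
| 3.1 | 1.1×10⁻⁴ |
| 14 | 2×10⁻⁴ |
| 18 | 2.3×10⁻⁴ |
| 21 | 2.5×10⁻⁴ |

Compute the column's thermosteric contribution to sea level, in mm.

Layer 1 at 21 °C → α = 2.5×10⁻⁴ K⁻¹
Layer 2 at 14 °C → α = 2×10⁻⁴ K⁻¹
Layer 3 at 2.2 °C → α = 1.1×10⁻⁴ K⁻¹
0–130 m: 1.5 × 2.5×10⁻⁴ × 130 = 0.04875 m
130–440 m: 2×10⁻⁴ × 310 × 1.2 = 0.07440 m
Layer 3: 0.46 × 1.1×10⁻⁴ × 810 = 0.040986 m
Δh = 0.04875 + 0.07440 + 0.040986 = 0.164136 m

164 mm of thermosteric rise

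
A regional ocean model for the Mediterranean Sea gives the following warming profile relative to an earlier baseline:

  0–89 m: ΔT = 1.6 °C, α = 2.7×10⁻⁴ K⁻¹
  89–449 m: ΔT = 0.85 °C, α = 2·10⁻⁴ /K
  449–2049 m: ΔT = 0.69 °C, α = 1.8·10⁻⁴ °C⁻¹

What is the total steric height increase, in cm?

0–89 m: 1.6 × 89 × 2.7×10⁻⁴ = 0.038448 m
Layer 2: 2×10⁻⁴ × 0.85 × 360 = 0.06120 m
449–2049 m: 1600 × 1.8×10⁻⁴ × 0.69 = 0.19872 m
Δh = 0.038448 + 0.06120 + 0.19872 = 0.298368 m

Δh ≈ 29.8 cm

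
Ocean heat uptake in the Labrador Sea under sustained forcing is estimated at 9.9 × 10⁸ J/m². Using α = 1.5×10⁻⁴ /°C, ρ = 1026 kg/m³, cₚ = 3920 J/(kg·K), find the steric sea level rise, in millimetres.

36.9 mm of thermosteric rise

Δh = αQ/(ρcₚ) = 1.5×10⁻⁴ × 9.9×10⁸ / (1026 × 3920) ≈ 0.036923 m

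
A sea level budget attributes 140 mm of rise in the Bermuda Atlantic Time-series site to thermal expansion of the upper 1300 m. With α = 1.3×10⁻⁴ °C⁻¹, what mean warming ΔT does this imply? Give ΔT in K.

0.83 K

ΔT = Δh/(αH) = 0.14 / (1.3×10⁻⁴ × 1300) ≈ 0.8284 K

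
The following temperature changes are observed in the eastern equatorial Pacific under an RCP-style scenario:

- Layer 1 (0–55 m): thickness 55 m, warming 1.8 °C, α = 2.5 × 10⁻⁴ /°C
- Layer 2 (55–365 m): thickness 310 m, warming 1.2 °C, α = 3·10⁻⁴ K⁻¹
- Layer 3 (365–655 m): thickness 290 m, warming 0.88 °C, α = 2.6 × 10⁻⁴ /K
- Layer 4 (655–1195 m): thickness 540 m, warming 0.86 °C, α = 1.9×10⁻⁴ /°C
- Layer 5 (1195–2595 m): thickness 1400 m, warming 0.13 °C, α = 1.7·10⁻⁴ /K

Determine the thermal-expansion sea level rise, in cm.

Δh = 32 cm

Layer 1: 55 × 1.8 × 2.5×10⁻⁴ = 0.02475 m
3×10⁻⁴ × 1.2 × 310 = 0.11160 m
365–655 m: 2.6×10⁻⁴ × 0.88 × 290 = 0.066352 m
540 × 1.9×10⁻⁴ × 0.86 = 0.088236 m
1195–2595 m: 1400 × 0.13 × 1.7×10⁻⁴ = 0.03094 m
Δh = 0.02475 + 0.11160 + 0.066352 + 0.088236 + 0.03094 = 0.321878 m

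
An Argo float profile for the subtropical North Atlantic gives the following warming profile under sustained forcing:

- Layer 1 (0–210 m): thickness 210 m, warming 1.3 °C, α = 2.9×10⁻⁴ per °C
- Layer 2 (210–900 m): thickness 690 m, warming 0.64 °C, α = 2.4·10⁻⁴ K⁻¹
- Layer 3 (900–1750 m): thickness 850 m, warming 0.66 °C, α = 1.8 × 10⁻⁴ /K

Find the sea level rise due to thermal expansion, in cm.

0–210 m: 2.9×10⁻⁴ × 210 × 1.3 = 0.07917 m
0.64 × 2.4×10⁻⁴ × 690 = 0.105984 m
900–1750 m: 0.66 × 850 × 1.8×10⁻⁴ = 0.10098 m
Δh = 0.07917 + 0.105984 + 0.10098 = 0.286134 m

29 cm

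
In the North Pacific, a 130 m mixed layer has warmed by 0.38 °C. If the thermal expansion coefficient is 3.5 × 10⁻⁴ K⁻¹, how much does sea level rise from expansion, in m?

Δh ≈ 0.017 m

Δh = αΔT·H = 3.5×10⁻⁴ × 0.38 × 130 = 0.01729 m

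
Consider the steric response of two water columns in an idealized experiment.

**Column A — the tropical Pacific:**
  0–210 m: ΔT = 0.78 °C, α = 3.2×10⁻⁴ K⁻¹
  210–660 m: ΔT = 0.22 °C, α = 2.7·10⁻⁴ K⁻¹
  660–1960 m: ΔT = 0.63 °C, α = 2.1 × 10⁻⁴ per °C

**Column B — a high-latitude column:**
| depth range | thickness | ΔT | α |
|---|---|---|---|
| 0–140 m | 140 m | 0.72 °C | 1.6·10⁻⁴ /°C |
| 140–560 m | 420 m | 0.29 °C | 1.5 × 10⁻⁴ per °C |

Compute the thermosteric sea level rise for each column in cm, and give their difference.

Δh_A ≈ 25.1 cm, Δh_B ≈ 3.44 cm; difference ≈ 21.7 cm

A 3.2×10⁻⁴ × 0.78 × 210 = 0.052416 m
A Layer 2: 450 × 0.22 × 2.7×10⁻⁴ = 0.02673 m
A Layer 3: 1300 × 0.63 × 2.1×10⁻⁴ = 0.17199 m
A total: 0.251136 m
B Layer 1: 1.6×10⁻⁴ × 0.72 × 140 = 0.016128 m
B 140–560 m: 420 × 0.29 × 1.5×10⁻⁴ = 0.01827 m
B total: 0.034398 m
Difference: 0.251136 − 0.034398 = 0.216738 m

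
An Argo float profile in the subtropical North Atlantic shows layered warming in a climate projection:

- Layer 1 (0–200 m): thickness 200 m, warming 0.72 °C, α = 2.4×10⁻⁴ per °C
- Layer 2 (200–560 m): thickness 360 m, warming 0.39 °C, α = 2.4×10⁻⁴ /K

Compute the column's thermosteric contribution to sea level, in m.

0.0683 m of thermosteric rise

0.72 × 200 × 2.4×10⁻⁴ = 0.03456 m
200–560 m: 0.39 × 360 × 2.4×10⁻⁴ = 0.033696 m
Δh = 0.03456 + 0.033696 = 0.068256 m ≈ 0.0683 m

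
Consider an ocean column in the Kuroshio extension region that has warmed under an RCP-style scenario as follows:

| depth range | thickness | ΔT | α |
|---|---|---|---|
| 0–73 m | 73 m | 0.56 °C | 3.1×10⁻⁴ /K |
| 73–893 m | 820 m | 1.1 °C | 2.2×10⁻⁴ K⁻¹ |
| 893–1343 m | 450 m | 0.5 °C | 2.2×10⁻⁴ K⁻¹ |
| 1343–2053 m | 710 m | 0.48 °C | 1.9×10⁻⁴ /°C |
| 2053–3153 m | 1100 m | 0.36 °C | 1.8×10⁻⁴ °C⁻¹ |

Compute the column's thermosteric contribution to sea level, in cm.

73 × 3.1×10⁻⁴ × 0.56 = 0.0126728 m
Layer 2: 2.2×10⁻⁴ × 820 × 1.1 = 0.19844 m
Layer 3: 450 × 2.2×10⁻⁴ × 0.5 = 0.04950 m
1343–2053 m: 0.48 × 1.9×10⁻⁴ × 710 = 0.064752 m
2053–3153 m: 1100 × 1.8×10⁻⁴ × 0.36 = 0.07128 m
Δh = 0.0126728 + 0.19844 + 0.04950 + 0.064752 + 0.07128 = 0.3966448 m

about 40 cm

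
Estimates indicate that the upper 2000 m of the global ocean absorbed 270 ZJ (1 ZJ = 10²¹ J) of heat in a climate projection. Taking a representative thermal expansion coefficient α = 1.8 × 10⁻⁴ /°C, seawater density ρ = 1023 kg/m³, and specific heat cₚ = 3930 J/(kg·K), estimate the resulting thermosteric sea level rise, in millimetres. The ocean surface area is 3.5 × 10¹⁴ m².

Per unit area: Q = 270×10²¹ / (3.5×10¹⁴) ≈ 7.714×10⁸ J/m²
Δh = αQ/(ρcₚ) = 1.8×10⁻⁴ × 7.714×10⁸ / (1023 × 3930) ≈ 0.034537 m

Δh ≈ 34.5 mm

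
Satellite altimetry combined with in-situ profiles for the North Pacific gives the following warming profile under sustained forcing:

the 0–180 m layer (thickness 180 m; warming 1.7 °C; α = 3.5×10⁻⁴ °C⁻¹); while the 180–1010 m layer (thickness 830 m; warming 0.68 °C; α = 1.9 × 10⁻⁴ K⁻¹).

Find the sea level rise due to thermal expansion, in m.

1.7 × 3.5×10⁻⁴ × 180 = 0.10710 m
180–1010 m: 830 × 1.9×10⁻⁴ × 0.68 = 0.107236 m
Δh = 0.10710 + 0.107236 = 0.214336 m

0.21 m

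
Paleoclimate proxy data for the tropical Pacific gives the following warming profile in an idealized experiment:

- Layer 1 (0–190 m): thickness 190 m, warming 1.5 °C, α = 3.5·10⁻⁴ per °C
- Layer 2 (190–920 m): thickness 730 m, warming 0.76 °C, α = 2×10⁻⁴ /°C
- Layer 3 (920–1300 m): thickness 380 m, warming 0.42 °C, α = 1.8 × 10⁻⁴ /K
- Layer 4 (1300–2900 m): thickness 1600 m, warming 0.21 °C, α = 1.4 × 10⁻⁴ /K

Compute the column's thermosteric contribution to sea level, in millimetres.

190 × 1.5 × 3.5×10⁻⁴ = 0.09975 m
Layer 2: 2×10⁻⁴ × 730 × 0.76 = 0.11096 m
0.42 × 1.8×10⁻⁴ × 380 = 0.028728 m
1300–2900 m: 1600 × 1.4×10⁻⁴ × 0.21 = 0.04704 m
Δh = 0.09975 + 0.11096 + 0.028728 + 0.04704 = 0.286478 m

286 mm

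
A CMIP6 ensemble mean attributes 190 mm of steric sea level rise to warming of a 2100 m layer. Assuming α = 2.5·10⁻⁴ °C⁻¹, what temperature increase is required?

ΔT = Δh/(αH) = 0.19 / (2.5×10⁻⁴ × 2100) ≈ 0.3619 K

0.36 K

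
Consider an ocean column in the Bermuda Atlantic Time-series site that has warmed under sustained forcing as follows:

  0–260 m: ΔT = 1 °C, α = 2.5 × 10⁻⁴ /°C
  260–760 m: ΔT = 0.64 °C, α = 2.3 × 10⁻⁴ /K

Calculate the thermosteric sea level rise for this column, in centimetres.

Δh ≈ 13.9 cm

0–260 m: 2.5×10⁻⁴ × 1 × 260 = 0.06500 m
Layer 2: 2.3×10⁻⁴ × 0.64 × 500 = 0.07360 m
Δh = 0.06500 + 0.07360 = 0.13860 m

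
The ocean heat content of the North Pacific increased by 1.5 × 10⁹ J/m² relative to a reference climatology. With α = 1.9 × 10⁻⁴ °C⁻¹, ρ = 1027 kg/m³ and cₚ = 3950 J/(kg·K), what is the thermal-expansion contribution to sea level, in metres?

0.0703 m of thermosteric rise

Δh = αQ/(ρcₚ) = 1.9×10⁻⁴ × 1.5×10⁹ / (1027 × 3950) ≈ 0.070255 m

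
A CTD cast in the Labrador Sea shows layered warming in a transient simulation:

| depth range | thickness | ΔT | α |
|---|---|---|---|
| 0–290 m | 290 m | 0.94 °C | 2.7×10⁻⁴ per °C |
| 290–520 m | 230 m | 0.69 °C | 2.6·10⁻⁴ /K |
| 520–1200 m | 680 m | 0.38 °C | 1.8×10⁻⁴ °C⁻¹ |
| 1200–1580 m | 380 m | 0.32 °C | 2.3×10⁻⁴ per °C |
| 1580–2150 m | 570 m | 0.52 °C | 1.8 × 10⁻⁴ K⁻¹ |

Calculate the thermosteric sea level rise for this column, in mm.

0–290 m: 290 × 0.94 × 2.7×10⁻⁴ = 0.073602 m
230 × 0.69 × 2.6×10⁻⁴ = 0.041262 m
0.38 × 1.8×10⁻⁴ × 680 = 0.046512 m
Layer 4: 0.32 × 2.3×10⁻⁴ × 380 = 0.027968 m
1580–2150 m: 570 × 1.8×10⁻⁴ × 0.52 = 0.053352 m
Δh = 0.073602 + 0.041262 + 0.046512 + 0.027968 + 0.053352 = 0.242696 m

Δh = 240 mm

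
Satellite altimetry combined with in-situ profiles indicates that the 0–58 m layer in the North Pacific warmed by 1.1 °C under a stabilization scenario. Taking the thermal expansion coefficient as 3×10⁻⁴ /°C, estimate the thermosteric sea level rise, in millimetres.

Δh = αΔT·H = 3×10⁻⁴ × 1.1 × 58 = 0.01914 m

Δh ≈ 19.1 mm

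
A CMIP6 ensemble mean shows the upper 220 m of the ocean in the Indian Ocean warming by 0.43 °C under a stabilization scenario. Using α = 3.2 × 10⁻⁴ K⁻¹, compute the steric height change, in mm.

Δh = 30 mm

Δh = αΔT·H = 3.2×10⁻⁴ × 0.43 × 220 = 0.030272 m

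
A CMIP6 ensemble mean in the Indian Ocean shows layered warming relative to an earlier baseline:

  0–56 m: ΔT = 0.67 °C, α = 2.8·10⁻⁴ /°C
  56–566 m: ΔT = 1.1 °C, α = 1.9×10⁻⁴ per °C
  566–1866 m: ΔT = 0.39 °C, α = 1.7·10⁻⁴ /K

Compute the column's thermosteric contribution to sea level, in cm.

Layer 1: 2.8×10⁻⁴ × 0.67 × 56 = 0.0105056 m
Layer 2: 1.9×10⁻⁴ × 510 × 1.1 = 0.10659 m
566–1866 m: 1300 × 1.7×10⁻⁴ × 0.39 = 0.08619 m
Δh = 0.0105056 + 0.10659 + 0.08619 = 0.2032856 m

about 20.3 cm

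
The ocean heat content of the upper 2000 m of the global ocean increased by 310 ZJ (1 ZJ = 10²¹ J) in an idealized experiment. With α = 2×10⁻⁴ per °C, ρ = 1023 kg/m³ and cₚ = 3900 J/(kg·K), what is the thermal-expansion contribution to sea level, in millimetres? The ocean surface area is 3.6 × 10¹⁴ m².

about 43.2 mm

Per unit area: Q = 310×10²¹ / (3.6×10¹⁴) ≈ 8.611×10⁸ J/m²
Δh = αQ/(ρcₚ) = 2×10⁻⁴ × 8.611×10⁸ / (1023 × 3900) ≈ 0.043166 m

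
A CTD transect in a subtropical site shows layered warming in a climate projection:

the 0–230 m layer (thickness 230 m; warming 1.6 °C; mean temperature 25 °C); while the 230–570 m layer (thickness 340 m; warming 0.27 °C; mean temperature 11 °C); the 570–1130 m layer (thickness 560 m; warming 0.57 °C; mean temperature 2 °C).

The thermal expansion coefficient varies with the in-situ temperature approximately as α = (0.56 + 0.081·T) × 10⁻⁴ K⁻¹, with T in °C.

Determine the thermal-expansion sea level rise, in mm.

Layer 1: α = (0.56 + 0.081×25)×10⁻⁴ = 2.585×10⁻⁴ K⁻¹
Layer 2: α = (0.56 + 0.081×11)×10⁻⁴ = 1.451×10⁻⁴ K⁻¹
Layer 3: α = (0.56 + 0.081×2)×10⁻⁴ = 0.722×10⁻⁴ K⁻¹
Layer 1: 2.585×10⁻⁴ × 1.6 × 230 = 0.095128 m
230–570 m: 1.451×10⁻⁴ × 0.27 × 340 = 0.01332018 m
Layer 3: 560 × 0.57 × 0.722×10⁻⁴ = 0.02304624 m
Δh = 0.095128 + 0.01332018 + 0.02304624 = 0.13149442 m

Δh ≈ 131 mm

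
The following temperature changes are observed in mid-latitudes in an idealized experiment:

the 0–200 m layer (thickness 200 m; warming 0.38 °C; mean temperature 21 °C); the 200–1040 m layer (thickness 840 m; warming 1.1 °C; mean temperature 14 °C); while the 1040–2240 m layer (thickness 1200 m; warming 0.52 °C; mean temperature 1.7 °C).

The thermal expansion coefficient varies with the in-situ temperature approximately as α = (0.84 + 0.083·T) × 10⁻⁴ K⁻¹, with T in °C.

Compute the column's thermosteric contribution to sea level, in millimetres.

266 mm

Layer 1: α = (0.84 + 0.083×21)×10⁻⁴ = 2.583×10⁻⁴ K⁻¹
Layer 2: α = (0.84 + 0.083×14)×10⁻⁴ = 2.002×10⁻⁴ K⁻¹
Layer 3: α = (0.84 + 0.083×1.7)×10⁻⁴ = 0.9811×10⁻⁴ K⁻¹
Layer 1: 0.38 × 200 × 2.583×10⁻⁴ = 0.0196308 m
200–1040 m: 1.1 × 2.002×10⁻⁴ × 840 = 0.1849848 m
1040–2240 m: 0.52 × 1200 × 0.9811×10⁻⁴ = 0.06122064 m
Δh = 0.0196308 + 0.1849848 + 0.06122064 = 0.26583624 m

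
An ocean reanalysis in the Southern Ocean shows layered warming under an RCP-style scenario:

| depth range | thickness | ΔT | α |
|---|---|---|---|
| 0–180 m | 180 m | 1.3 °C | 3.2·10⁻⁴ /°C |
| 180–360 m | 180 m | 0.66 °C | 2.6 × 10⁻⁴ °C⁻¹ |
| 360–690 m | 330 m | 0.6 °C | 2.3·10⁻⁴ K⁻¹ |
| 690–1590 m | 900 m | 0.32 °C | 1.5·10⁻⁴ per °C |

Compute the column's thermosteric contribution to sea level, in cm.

Δh ≈ 19 cm

180 × 1.3 × 3.2×10⁻⁴ = 0.07488 m
180–360 m: 2.6×10⁻⁴ × 0.66 × 180 = 0.030888 m
Layer 3: 0.6 × 2.3×10⁻⁴ × 330 = 0.04554 m
Layer 4: 1.5×10⁻⁴ × 0.32 × 900 = 0.04320 m
Δh = 0.07488 + 0.030888 + 0.04554 + 0.04320 = 0.194508 m ≈ 19 cm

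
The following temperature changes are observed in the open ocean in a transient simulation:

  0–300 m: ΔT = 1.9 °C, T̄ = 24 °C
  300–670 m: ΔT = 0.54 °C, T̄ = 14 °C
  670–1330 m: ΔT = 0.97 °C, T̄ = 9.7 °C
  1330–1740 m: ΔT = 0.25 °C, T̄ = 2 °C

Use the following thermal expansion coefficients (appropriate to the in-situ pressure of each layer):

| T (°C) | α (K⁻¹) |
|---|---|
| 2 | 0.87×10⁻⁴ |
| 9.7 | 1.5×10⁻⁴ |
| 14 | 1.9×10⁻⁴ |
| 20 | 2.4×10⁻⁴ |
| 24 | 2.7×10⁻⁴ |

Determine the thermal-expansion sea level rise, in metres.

Δh ≈ 0.30 m

Layer 1 at 24 °C → α = 2.7×10⁻⁴ K⁻¹
Layer 2 at 14 °C → α = 1.9×10⁻⁴ K⁻¹
Layer 3 at 9.7 °C → α = 1.5×10⁻⁴ K⁻¹
Layer 4 at 2 °C → α = 0.87×10⁻⁴ K⁻¹
0–300 m: 1.9 × 2.7×10⁻⁴ × 300 = 0.15390 m
300–670 m: 370 × 1.9×10⁻⁴ × 0.54 = 0.037962 m
Layer 3: 0.97 × 1.5×10⁻⁴ × 660 = 0.09603 m
0.87×10⁻⁴ × 410 × 0.25 = 0.0089175 m
Δh = 0.15390 + 0.037962 + 0.09603 + 0.0089175 = 0.2968095 m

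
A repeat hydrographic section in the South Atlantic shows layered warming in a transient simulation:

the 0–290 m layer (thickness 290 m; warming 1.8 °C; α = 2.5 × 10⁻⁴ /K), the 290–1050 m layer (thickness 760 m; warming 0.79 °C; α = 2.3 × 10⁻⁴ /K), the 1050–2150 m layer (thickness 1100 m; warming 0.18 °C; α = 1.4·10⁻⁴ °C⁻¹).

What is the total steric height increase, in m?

Layer 1: 290 × 2.5×10⁻⁴ × 1.8 = 0.13050 m
Layer 2: 0.79 × 2.3×10⁻⁴ × 760 = 0.138092 m
1.4×10⁻⁴ × 0.18 × 1100 = 0.02772 m
Δh = 0.13050 + 0.138092 + 0.02772 = 0.296312 m

Δh = 0.296 m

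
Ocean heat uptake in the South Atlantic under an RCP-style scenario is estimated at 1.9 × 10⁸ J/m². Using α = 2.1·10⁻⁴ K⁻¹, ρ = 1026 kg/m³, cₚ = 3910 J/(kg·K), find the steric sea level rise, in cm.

0.995 cm of thermosteric rise

Δh = αQ/(ρcₚ) = 2.1×10⁻⁴ × 1.9×10⁸ / (1026 × 3910) ≈ 0.009946 m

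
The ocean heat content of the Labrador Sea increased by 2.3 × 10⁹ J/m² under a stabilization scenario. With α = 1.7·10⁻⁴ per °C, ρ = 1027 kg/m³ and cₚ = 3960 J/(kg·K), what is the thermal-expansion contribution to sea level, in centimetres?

Δh ≈ 9.6 cm

Δh = αQ/(ρcₚ) = 1.7×10⁻⁴ × 2.3×10⁹ / (1027 × 3960) ≈ 0.096142 m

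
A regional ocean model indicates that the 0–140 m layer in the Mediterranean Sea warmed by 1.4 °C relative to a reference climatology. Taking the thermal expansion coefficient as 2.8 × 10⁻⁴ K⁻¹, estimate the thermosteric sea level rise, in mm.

Δh = αΔT·H = 2.8×10⁻⁴ × 1.4 × 140 = 0.05488 m

Δh = 55 mm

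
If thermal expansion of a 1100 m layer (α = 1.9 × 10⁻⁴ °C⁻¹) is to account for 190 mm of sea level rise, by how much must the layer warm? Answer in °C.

ΔT = Δh/(αH) = 0.19 / (1.9×10⁻⁴ × 1100) ≈ 0.9091 °C

0.909 °C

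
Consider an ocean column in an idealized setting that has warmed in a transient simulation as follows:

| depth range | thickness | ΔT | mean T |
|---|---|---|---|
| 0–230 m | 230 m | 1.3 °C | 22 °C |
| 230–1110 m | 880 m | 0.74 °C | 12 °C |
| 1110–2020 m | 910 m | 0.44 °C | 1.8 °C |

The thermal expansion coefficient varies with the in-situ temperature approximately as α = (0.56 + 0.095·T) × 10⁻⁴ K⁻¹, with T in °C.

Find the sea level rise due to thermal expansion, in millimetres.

219 mm

Layer 1: α = (0.56 + 0.095×22)×10⁻⁴ = 2.65×10⁻⁴ K⁻¹
Layer 2: α = (0.56 + 0.095×12)×10⁻⁴ = 1.7×10⁻⁴ K⁻¹
Layer 3: α = (0.56 + 0.095×1.8)×10⁻⁴ = 0.731×10⁻⁴ K⁻¹
Layer 1: 230 × 1.3 × 2.65×10⁻⁴ = 0.079235 m
Layer 2: 0.74 × 880 × 1.7×10⁻⁴ = 0.110704 m
Layer 3: 0.44 × 910 × 0.731×10⁻⁴ = 0.02926924 m
Δh = 0.079235 + 0.110704 + 0.02926924 = 0.21920824 m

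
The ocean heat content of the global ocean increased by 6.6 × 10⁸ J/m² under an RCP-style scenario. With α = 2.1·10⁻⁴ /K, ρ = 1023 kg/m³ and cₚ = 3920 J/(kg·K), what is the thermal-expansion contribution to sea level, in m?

Δh ≈ 0.0346 m

Δh = αQ/(ρcₚ) = 2.1×10⁻⁴ × 6.6×10⁸ / (1023 × 3920) ≈ 0.034562 m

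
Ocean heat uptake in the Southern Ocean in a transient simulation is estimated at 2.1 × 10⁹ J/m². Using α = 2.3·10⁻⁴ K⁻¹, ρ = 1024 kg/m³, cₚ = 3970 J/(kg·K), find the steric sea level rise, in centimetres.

about 12 cm

Δh = αQ/(ρcₚ) = 2.3×10⁻⁴ × 2.1×10⁹ / (1024 × 3970) ≈ 0.11881 m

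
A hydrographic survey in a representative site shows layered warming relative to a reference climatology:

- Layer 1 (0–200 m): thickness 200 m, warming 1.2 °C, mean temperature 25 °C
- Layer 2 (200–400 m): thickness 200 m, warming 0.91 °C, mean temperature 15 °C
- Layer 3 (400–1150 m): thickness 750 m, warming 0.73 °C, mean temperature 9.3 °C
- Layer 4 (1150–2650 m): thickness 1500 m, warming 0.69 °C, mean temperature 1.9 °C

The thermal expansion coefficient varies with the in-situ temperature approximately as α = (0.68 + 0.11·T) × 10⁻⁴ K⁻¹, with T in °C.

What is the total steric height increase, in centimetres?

Layer 1: α = (0.68 + 0.11×25)×10⁻⁴ = 3.43×10⁻⁴ K⁻¹
Layer 2: α = (0.68 + 0.11×15)×10⁻⁴ = 2.33×10⁻⁴ K⁻¹
Layer 3: α = (0.68 + 0.11×9.3)×10⁻⁴ = 1.703×10⁻⁴ K⁻¹
Layer 4: α = (0.68 + 0.11×1.9)×10⁻⁴ = 0.889×10⁻⁴ K⁻¹
0–200 m: 1.2 × 3.43×10⁻⁴ × 200 = 0.08232 m
Layer 2: 0.91 × 200 × 2.33×10⁻⁴ = 0.042406 m
400–1150 m: 750 × 0.73 × 1.703×10⁻⁴ = 0.09323925 m
1500 × 0.69 × 0.889×10⁻⁴ = 0.0920115 m
Δh = 0.08232 + 0.042406 + 0.09323925 + 0.0920115 = 0.30997675 m ≈ 31 cm

31 cm of thermosteric rise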